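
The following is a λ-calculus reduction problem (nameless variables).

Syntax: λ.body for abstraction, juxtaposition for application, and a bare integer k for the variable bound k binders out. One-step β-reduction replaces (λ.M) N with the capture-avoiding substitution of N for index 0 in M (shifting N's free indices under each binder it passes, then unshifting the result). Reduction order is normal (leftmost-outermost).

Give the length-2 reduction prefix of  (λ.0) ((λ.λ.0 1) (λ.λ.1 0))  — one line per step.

Answer: after 2 steps: λ.0 (λ.λ.1 0)

Derivation:
  start: (λ.0) ((λ.λ.0 1) (λ.λ.1 0))
  step 1: (λ.λ.0 1) (λ.λ.1 0)
  step 2: λ.0 (λ.λ.1 0)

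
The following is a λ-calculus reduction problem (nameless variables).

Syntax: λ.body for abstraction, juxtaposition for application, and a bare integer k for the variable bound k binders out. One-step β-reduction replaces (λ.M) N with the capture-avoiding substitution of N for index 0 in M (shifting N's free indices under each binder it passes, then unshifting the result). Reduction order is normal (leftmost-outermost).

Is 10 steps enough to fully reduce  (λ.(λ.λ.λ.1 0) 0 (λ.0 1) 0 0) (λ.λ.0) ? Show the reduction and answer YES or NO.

  start: (λ.(λ.λ.λ.1 0) 0 (λ.0 1) 0 0) (λ.λ.0)
  →1  (λ.λ.λ.1 0) (λ.λ.0) (λ.0 (λ.λ.0)) (λ.λ.0) (λ.λ.0)
  →2  (λ.λ.1 0) (λ.0 (λ.λ.0)) (λ.λ.0) (λ.λ.0)
  →3  (λ.(λ.0 (λ.λ.0)) 0) (λ.λ.0) (λ.λ.0)
  →4  (λ.0 (λ.λ.0)) (λ.λ.0) (λ.λ.0)
  →5  (λ.λ.0) (λ.λ.0) (λ.λ.0)
  →6  (λ.0) (λ.λ.0)
  →7  λ.λ.0

Answer: YES — reaches normal form λ.λ.0 in 7 ≤ 10 steps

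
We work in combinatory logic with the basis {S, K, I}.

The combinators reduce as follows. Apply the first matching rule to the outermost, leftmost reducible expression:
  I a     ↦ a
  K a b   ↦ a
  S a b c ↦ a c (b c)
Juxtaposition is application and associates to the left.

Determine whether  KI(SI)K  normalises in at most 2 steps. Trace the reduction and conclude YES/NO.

Answer: YES — reaches normal form K in 2 ≤ 2 steps

Working:
  start: KI(SI)K
  →1  IK
  →2  K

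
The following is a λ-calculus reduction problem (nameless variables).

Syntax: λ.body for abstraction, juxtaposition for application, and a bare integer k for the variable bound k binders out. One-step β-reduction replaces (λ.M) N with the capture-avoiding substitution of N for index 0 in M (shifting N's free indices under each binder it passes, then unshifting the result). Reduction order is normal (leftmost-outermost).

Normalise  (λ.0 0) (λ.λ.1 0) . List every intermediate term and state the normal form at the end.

  start: (λ.0 0) (λ.λ.1 0)
  →1  (λ.λ.1 0) (λ.λ.1 0)
  →2  λ.(λ.λ.1 0) 0
  →3  λ.λ.1 0

Answer: normal form = λ.λ.1 0  (in 3 steps)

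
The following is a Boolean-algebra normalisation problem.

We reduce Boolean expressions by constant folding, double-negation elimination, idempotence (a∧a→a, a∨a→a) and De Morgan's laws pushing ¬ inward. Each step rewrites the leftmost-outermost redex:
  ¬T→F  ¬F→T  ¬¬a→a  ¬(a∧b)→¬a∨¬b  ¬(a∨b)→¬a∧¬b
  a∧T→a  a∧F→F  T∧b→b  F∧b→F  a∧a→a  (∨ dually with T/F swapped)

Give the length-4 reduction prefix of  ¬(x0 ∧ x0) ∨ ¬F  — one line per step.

Answer: after 4 steps: T

Reduction:
  start: ¬(x0 ∧ x0) ∨ ¬F
  →1  (¬x0 ∨ ¬x0) ∨ ¬F
  →2  ¬x0 ∨ ¬F
  →3  ¬x0 ∨ T
  →4  T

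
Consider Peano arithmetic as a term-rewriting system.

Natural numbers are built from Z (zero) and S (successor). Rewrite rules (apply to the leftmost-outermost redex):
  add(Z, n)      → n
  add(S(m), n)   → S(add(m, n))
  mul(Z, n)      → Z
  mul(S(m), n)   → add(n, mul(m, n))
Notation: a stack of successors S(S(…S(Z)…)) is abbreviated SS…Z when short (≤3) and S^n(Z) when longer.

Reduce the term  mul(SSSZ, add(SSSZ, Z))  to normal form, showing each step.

Answer: normal form = S^9(Z)  (in 28 steps)

Working:
  start: mul(SSSZ, add(SSSZ, Z))
  [1] add(add(SSSZ, Z), mul(SSZ, add(SSSZ, Z)))
  [2] add(S(add(SSZ, Z)), mul(SSZ, add(SSSZ, Z)))
  [3] S(add(add(SSZ, Z), mul(SSZ, add(SSSZ, Z))))
  [4] S(add(S(add(SZ, Z)), mul(SSZ, add(SSSZ, Z))))
  [5] S(S(add(add(SZ, Z), mul(SSZ, add(SSSZ, Z)))))
  [6] S(S(add(S(add(Z, Z)), mul(SSZ, add(SSSZ, Z)))))
  [7] S(S(S(add(add(Z, Z), mul(SSZ, add(SSSZ, Z))))))
  [8] S(S(S(add(Z, mul(SSZ, add(SSSZ, Z))))))
  [9] S(S(S(mul(SSZ, add(SSSZ, Z)))))
  [10] S(S(S(add(add(SSSZ, Z), mul(SZ, add(SSSZ, Z))))))
  [11] S(S(S(add(S(add(SSZ, Z)), mul(SZ, add(SSSZ, Z))))))
  [12] S(S(S(S(add(add(SSZ, Z), mul(SZ, add(SSSZ, Z)))))))
  [13] S(S(S(S(add(S(add(SZ, Z)), mul(SZ, add(SSSZ, Z)))))))
  [14] S(S(S(S(S(add(add(SZ, Z), mul(SZ, add(SSSZ, Z))))))))
  [15] S(S(S(S(S(add(S(add(Z, Z)), mul(SZ, add(SSSZ, Z))))))))
  [16] S(S(S(S(S(S(add(add(Z, Z), mul(SZ, add(SSSZ, Z)))))))))
  [17] S(S(S(S(S(S(add(Z, mul(SZ, add(SSSZ, Z)))))))))
  [18] S(S(S(S(S(S(mul(SZ, add(SSSZ, Z))))))))
  [19] S(S(S(S(S(S(add(add(SSSZ, Z), mul(Z, add(SSSZ, Z)))))))))
  [20] S(S(S(S(S(S(add(S(add(SSZ, Z)), mul(Z, add(SSSZ, Z)))))))))
  [21] S(S(S(S(S(S(S(add(add(SSZ, Z), mul(Z, add(SSSZ, Z))))))))))
  [22] S(S(S(S(S(S(S(add(S(add(SZ, Z)), mul(Z, add(SSSZ, Z))))))))))
  [23] S(S(S(S(S(S(S(S(add(add(SZ, Z), mul(Z, add(SSSZ, Z)))))))))))
  [24] S(S(S(S(S(S(S(S(add(S(add(Z, Z)), mul(Z, add(SSSZ, Z)))))))))))
  [25] S(S(S(S(S(S(S(S(S(add(add(Z, Z), mul(Z, add(SSSZ, Z))))))))))))
  [26] S(S(S(S(S(S(S(S(S(add(Z, mul(Z, add(SSSZ, Z))))))))))))
  [27] S(S(S(S(S(S(S(S(S(mul(Z, add(SSSZ, Z)))))))))))
  [28] S^9(Z)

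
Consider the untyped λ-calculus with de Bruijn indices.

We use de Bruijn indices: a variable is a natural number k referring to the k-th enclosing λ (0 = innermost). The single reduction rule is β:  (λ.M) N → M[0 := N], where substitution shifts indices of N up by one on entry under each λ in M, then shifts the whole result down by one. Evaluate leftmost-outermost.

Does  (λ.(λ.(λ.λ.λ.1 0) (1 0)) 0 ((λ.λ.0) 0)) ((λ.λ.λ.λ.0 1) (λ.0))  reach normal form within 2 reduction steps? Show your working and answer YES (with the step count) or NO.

  start: (λ.(λ.(λ.λ.λ.1 0) (1 0)) 0 ((λ.λ.0) 0)) ((λ.λ.λ.λ.0 1) (λ.0))
  step 1: (λ.(λ.λ.λ.1 0) ((λ.λ.λ.λ.0 1) (λ.0) 0)) ((λ.λ.λ.λ.0 1) (λ.0)) ((λ.λ.0) ((λ.λ.λ.λ.0 1) (λ.0)))
  step 2: (λ.λ.λ.1 0) ((λ.λ.λ.λ.0 1) (λ.0) ((λ.λ.λ.λ.0 1) (λ.0))) ((λ.λ.0) ((λ.λ.λ.λ.0 1) (λ.0)))

Answer: NO — after 2 steps the term is (λ.λ.λ.1 0) ((λ.λ.λ.λ.0 1) (λ.0) ((λ.λ.λ.λ.0 1) (λ.0))) ((λ.λ.0) ((λ.λ.λ.λ.0 1) (λ.0))), not yet normal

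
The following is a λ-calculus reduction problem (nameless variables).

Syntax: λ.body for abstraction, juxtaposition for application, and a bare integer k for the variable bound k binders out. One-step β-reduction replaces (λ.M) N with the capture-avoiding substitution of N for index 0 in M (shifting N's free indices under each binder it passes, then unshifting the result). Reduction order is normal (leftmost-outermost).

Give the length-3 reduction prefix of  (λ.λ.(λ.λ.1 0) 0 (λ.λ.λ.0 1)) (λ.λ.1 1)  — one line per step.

  start: (λ.λ.(λ.λ.1 0) 0 (λ.λ.λ.0 1)) (λ.λ.1 1)
  [1] λ.(λ.λ.1 0) 0 (λ.λ.λ.0 1)
  [2] λ.(λ.1 0) (λ.λ.λ.0 1)
  [3] λ.0 (λ.λ.λ.0 1)

Answer: after 3 steps: λ.0 (λ.λ.λ.0 1)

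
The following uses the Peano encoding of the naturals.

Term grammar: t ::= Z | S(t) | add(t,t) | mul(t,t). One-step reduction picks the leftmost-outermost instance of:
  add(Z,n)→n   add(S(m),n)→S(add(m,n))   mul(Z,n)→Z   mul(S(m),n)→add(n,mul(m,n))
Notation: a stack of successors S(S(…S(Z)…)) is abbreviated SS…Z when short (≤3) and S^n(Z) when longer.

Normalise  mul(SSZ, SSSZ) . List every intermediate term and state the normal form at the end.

Answer: normal form = S^6(Z)  (in 11 steps)

Working:
  start: mul(SSZ, SSSZ)
  step 1: add(SSSZ, mul(SZ, SSSZ))
  step 2: S(add(SSZ, mul(SZ, SSSZ)))
  step 3: S(S(add(SZ, mul(SZ, SSSZ))))
  step 4: S(S(S(add(Z, mul(SZ, SSSZ)))))
  step 5: S(S(S(mul(SZ, SSSZ))))
  step 6: S(S(S(add(SSSZ, mul(Z, SSSZ)))))
  step 7: S(S(S(S(add(SSZ, mul(Z, SSSZ))))))
  step 8: S(S(S(S(S(add(SZ, mul(Z, SSSZ)))))))
  step 9: S(S(S(S(S(S(add(Z, mul(Z, SSSZ))))))))
  step 10: S(S(S(S(S(S(mul(Z, SSSZ)))))))
  step 11: S^6(Z)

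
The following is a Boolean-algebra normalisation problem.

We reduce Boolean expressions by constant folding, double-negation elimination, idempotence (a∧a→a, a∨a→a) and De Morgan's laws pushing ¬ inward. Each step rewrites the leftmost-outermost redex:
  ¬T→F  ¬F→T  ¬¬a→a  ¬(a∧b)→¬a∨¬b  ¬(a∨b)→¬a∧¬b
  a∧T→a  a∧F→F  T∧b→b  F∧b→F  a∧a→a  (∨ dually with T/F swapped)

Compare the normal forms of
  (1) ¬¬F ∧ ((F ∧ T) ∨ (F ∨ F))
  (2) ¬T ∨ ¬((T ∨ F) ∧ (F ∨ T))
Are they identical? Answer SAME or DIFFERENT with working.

Term A:
  start: ¬¬F ∧ ((F ∧ T) ∨ (F ∨ F))
  step 1: F ∧ ((F ∧ T) ∨ (F ∨ F))
  step 2: F

Term B:
  start: ¬T ∨ ¬((T ∨ F) ∧ (F ∨ T))
  step 1: F ∨ ¬((T ∨ F) ∧ (F ∨ T))
  step 2: ¬((T ∨ F) ∧ (F ∨ T))
  step 3: ¬(T ∨ F) ∨ ¬(F ∨ T)
  step 4: (¬T ∧ ¬F) ∨ ¬(F ∨ T)
  step 5: (F ∧ ¬F) ∨ ¬(F ∨ T)
  step 6: F ∨ ¬(F ∨ T)
  step 7: ¬(F ∨ T)
  step 8: ¬F ∧ ¬T
  step 9: T ∧ ¬T
  step 10: ¬T
  step 11: F

Answer: SAME — A ⇓ F, B ⇓ F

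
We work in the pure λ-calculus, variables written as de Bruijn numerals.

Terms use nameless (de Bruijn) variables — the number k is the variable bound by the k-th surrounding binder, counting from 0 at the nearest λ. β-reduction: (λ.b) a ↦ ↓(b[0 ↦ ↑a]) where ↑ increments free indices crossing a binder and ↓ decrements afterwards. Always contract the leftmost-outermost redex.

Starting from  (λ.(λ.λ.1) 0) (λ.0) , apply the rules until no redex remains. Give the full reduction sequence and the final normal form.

  start: (λ.(λ.λ.1) 0) (λ.0)
  →1  (λ.λ.1) (λ.0)
  →2  λ.λ.0

Answer: normal form = λ.λ.0  (in 2 steps)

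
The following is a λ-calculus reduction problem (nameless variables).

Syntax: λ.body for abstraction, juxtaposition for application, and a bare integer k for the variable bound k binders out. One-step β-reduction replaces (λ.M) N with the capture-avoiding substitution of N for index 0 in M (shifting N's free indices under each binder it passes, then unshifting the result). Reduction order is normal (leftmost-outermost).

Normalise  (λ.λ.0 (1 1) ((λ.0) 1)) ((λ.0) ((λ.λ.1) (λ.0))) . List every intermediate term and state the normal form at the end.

Answer: normal form = λ.0 (λ.0) (λ.λ.0)  (in 7 steps)

Working:
  start: (λ.λ.0 (1 1) ((λ.0) 1)) ((λ.0) ((λ.λ.1) (λ.0)))
  [1] λ.0 ((λ.0) ((λ.λ.1) (λ.0)) ((λ.0) ((λ.λ.1) (λ.0)))) ((λ.0) ((λ.0) ((λ.λ.1) (λ.0))))
  [2] λ.0 ((λ.λ.1) (λ.0) ((λ.0) ((λ.λ.1) (λ.0)))) ((λ.0) ((λ.0) ((λ.λ.1) (λ.0))))
  [3] λ.0 ((λ.λ.0) ((λ.0) ((λ.λ.1) (λ.0)))) ((λ.0) ((λ.0) ((λ.λ.1) (λ.0))))
  [4] λ.0 (λ.0) ((λ.0) ((λ.0) ((λ.λ.1) (λ.0))))
  [5] λ.0 (λ.0) ((λ.0) ((λ.λ.1) (λ.0)))
  [6] λ.0 (λ.0) ((λ.λ.1) (λ.0))
  [7] λ.0 (λ.0) (λ.λ.0)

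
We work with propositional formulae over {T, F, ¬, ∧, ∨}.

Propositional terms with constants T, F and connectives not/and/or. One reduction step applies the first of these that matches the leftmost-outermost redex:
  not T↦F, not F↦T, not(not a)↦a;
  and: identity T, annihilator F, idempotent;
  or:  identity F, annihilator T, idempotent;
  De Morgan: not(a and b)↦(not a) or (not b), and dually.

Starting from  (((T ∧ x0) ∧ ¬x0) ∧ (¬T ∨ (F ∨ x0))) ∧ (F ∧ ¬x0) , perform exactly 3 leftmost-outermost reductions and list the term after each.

Answer: after 3 steps: ((x0 ∧ ¬x0) ∧ (F ∨ x0)) ∧ (F ∧ ¬x0)

Derivation:
  start: (((T ∧ x0) ∧ ¬x0) ∧ (¬T ∨ (F ∨ x0))) ∧ (F ∧ ¬x0)
  [1] ((x0 ∧ ¬x0) ∧ (¬T ∨ (F ∨ x0))) ∧ (F ∧ ¬x0)
  [2] ((x0 ∧ ¬x0) ∧ (F ∨ (F ∨ x0))) ∧ (F ∧ ¬x0)
  [3] ((x0 ∧ ¬x0) ∧ (F ∨ x0)) ∧ (F ∧ ¬x0)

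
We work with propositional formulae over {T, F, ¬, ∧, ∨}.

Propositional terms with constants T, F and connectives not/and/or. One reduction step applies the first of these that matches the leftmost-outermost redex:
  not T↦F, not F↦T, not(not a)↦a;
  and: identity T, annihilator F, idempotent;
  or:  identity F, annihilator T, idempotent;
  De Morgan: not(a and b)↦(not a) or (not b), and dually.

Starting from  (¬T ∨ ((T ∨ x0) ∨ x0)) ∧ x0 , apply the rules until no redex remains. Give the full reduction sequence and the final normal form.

Answer: normal form = x0  (in 5 steps)

Derivation:
  start: (¬T ∨ ((T ∨ x0) ∨ x0)) ∧ x0
  →1  (F ∨ ((T ∨ x0) ∨ x0)) ∧ x0
  →2  ((T ∨ x0) ∨ x0) ∧ x0
  →3  (T ∨ x0) ∧ x0
  →4  T ∧ x0
  →5  x0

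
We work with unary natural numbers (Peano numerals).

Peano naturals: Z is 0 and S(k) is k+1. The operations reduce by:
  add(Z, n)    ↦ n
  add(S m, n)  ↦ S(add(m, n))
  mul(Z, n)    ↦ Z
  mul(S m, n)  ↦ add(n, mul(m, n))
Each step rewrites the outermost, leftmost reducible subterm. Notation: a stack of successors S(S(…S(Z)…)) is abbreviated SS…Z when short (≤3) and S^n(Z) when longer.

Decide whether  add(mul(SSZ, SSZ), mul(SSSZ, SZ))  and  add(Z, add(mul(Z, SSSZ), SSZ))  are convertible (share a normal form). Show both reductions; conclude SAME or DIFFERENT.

Term A:
  start: add(mul(SSZ, SSZ), mul(SSSZ, SZ))
  [1] add(add(SSZ, mul(SZ, SSZ)), mul(SSSZ, SZ))
  [2] add(S(add(SZ, mul(SZ, SSZ))), mul(SSSZ, SZ))
  [3] S(add(add(SZ, mul(SZ, SSZ)), mul(SSSZ, SZ)))
  [4] S(add(S(add(Z, mul(SZ, SSZ))), mul(SSSZ, SZ)))
  [5] S(S(add(add(Z, mul(SZ, SSZ)), mul(SSSZ, SZ))))
  [6] S(S(add(mul(SZ, SSZ), mul(SSSZ, SZ))))
  [7] S(S(add(add(SSZ, mul(Z, SSZ)), mul(SSSZ, SZ))))
  [8] S(S(add(S(add(SZ, mul(Z, SSZ))), mul(SSSZ, SZ))))
  [9] S(S(S(add(add(SZ, mul(Z, SSZ)), mul(SSSZ, SZ)))))
  [10] S(S(S(add(S(add(Z, mul(Z, SSZ))), mul(SSSZ, SZ)))))
  [11] S(S(S(S(add(add(Z, mul(Z, SSZ)), mul(SSSZ, SZ))))))
  [12] S(S(S(S(add(mul(Z, SSZ), mul(SSSZ, SZ))))))
  [13] S(S(S(S(add(Z, mul(SSSZ, SZ))))))
  [14] S(S(S(S(mul(SSSZ, SZ)))))
  [15] S(S(S(S(add(SZ, mul(SSZ, SZ))))))
  [16] S(S(S(S(S(add(Z, mul(SSZ, SZ)))))))
  [17] S(S(S(S(S(mul(SSZ, SZ))))))
  [18] S(S(S(S(S(add(SZ, mul(SZ, SZ)))))))
  [19] S(S(S(S(S(S(add(Z, mul(SZ, SZ))))))))
  [20] S(S(S(S(S(S(mul(SZ, SZ)))))))
  [21] S(S(S(S(S(S(add(SZ, mul(Z, SZ))))))))
  [22] S(S(S(S(S(S(S(add(Z, mul(Z, SZ)))))))))
  [23] S(S(S(S(S(S(S(mul(Z, SZ))))))))
  [24] S^7(Z)

Term B:
  start: add(Z, add(mul(Z, SSSZ), SSZ))
  [1] add(mul(Z, SSSZ), SSZ)
  [2] add(Z, SSZ)
  [3] SSZ

Answer: DIFFERENT — A ⇓ S^7(Z), B ⇓ SSZ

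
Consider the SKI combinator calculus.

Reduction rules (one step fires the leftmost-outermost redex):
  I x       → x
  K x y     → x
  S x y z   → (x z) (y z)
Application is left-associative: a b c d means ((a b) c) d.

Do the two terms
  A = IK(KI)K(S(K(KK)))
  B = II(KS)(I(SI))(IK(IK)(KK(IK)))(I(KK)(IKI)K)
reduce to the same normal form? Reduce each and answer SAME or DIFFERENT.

Term A:
  start: IK(KI)K(S(K(KK)))
  step 1: K(KI)K(S(K(KK)))
  step 2: KI(S(K(KK)))
  step 3: I

Term B:
  start: II(KS)(I(SI))(IK(IK)(KK(IK)))(I(KK)(IKI)K)
  step 1: I(KS)(I(SI))(IK(IK)(KK(IK)))(I(KK)(IKI)K)
  step 2: KS(I(SI))(IK(IK)(KK(IK)))(I(KK)(IKI)K)
  step 3: S(IK(IK)(KK(IK)))(I(KK)(IKI)K)
  step 4: S(K(IK)(KK(IK)))(I(KK)(IKI)K)
  step 5: S(IK)(I(KK)(IKI)K)
  step 6: SK(I(KK)(IKI)K)
  step 7: SK(KK(IKI)K)
  step 8: SK(KK)

Answer: DIFFERENT — A ⇓ I, B ⇓ SK(KK)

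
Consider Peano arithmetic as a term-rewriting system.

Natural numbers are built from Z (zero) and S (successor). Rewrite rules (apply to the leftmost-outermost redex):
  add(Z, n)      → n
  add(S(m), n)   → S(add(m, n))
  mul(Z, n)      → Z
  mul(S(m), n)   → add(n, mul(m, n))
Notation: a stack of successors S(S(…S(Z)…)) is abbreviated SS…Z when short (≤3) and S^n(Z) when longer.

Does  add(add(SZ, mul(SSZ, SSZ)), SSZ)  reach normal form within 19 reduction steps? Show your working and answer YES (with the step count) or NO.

Answer: YES — reaches normal form S^7(Z) in 17 ≤ 19 steps

Reduction:
  start: add(add(SZ, mul(SSZ, SSZ)), SSZ)
  →1  add(S(add(Z, mul(SSZ, SSZ))), SSZ)
  →2  S(add(add(Z, mul(SSZ, SSZ)), SSZ))
  →3  S(add(mul(SSZ, SSZ), SSZ))
  →4  S(add(add(SSZ, mul(SZ, SSZ)), SSZ))
  →5  S(add(S(add(SZ, mul(SZ, SSZ))), SSZ))
  →6  S(S(add(add(SZ, mul(SZ, SSZ)), SSZ)))
  →7  S(S(add(S(add(Z, mul(SZ, SSZ))), SSZ)))
  →8  S(S(S(add(add(Z, mul(SZ, SSZ)), SSZ))))
  →9  S(S(S(add(mul(SZ, SSZ), SSZ))))
  →10  S(S(S(add(add(SSZ, mul(Z, SSZ)), SSZ))))
  →11  S(S(S(add(S(add(SZ, mul(Z, SSZ))), SSZ))))
  →12  S(S(S(S(add(add(SZ, mul(Z, SSZ)), SSZ)))))
  →13  S(S(S(S(add(S(add(Z, mul(Z, SSZ))), SSZ)))))
  →14  S(S(S(S(S(add(add(Z, mul(Z, SSZ)), SSZ))))))
  →15  S(S(S(S(S(add(mul(Z, SSZ), SSZ))))))
  →16  S(S(S(S(S(add(Z, SSZ))))))
  →17  S^7(Z)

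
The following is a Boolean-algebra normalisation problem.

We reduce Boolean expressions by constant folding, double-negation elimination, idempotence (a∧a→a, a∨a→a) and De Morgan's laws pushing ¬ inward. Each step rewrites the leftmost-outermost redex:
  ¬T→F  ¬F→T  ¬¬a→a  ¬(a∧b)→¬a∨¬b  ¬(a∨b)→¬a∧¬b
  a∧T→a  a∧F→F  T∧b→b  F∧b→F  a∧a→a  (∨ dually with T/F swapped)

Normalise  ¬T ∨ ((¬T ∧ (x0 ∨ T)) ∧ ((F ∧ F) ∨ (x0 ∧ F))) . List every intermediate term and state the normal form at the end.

  start: ¬T ∨ ((¬T ∧ (x0 ∨ T)) ∧ ((F ∧ F) ∨ (x0 ∧ F)))
  →1  F ∨ ((¬T ∧ (x0 ∨ T)) ∧ ((F ∧ F) ∨ (x0 ∧ F)))
  →2  (¬T ∧ (x0 ∨ T)) ∧ ((F ∧ F) ∨ (x0 ∧ F))
  →3  (F ∧ (x0 ∨ T)) ∧ ((F ∧ F) ∨ (x0 ∧ F))
  →4  F ∧ ((F ∧ F) ∨ (x0 ∧ F))
  →5  F

Answer: normal form = F  (in 5 steps)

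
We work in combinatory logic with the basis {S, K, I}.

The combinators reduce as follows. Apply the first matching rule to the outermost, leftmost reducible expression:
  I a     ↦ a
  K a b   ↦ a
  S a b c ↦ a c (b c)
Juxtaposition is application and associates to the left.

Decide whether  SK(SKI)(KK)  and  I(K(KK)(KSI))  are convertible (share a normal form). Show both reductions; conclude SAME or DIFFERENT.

Answer: SAME — A ⇓ KK, B ⇓ KK

Derivation:
Term A:
  start: SK(SKI)(KK)
  →1  K(KK)(SKI(KK))
  →2  KK

Term B:
  start: I(K(KK)(KSI))
  →1  K(KK)(KSI)
  →2  KK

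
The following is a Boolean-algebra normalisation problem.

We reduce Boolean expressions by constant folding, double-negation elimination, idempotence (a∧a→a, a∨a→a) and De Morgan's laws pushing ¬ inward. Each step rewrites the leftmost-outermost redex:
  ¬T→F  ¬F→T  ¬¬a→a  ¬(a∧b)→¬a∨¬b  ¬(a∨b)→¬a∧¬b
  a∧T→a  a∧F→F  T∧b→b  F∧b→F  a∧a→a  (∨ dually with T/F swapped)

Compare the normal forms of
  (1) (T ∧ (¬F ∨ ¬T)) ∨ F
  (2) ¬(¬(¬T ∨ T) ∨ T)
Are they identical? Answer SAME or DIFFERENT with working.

Term A:
  start: (T ∧ (¬F ∨ ¬T)) ∨ F
  →1  T ∧ (¬F ∨ ¬T)
  →2  ¬F ∨ ¬T
  →3  T ∨ ¬T
  →4  T

Term B:
  start: ¬(¬(¬T ∨ T) ∨ T)
  →1  ¬¬(¬T ∨ T) ∧ ¬T
  →2  (¬T ∨ T) ∧ ¬T
  →3  T ∧ ¬T
  →4  ¬T
  →5  F

Answer: DIFFERENT — A ⇓ T, B ⇓ F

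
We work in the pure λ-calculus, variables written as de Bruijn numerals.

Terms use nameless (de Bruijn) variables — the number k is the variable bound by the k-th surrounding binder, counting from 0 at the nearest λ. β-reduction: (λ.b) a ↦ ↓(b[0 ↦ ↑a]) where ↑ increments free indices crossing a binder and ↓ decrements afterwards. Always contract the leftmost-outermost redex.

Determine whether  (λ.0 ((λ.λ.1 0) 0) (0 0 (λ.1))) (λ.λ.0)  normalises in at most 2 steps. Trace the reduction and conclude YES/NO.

  start: (λ.0 ((λ.λ.1 0) 0) (0 0 (λ.1))) (λ.λ.0)
  step 1: (λ.λ.0) ((λ.λ.1 0) (λ.λ.0)) ((λ.λ.0) (λ.λ.0) (λ.λ.λ.0))
  step 2: (λ.0) ((λ.λ.0) (λ.λ.0) (λ.λ.λ.0))

Answer: NO — after 2 steps the term is (λ.0) ((λ.λ.0) (λ.λ.0) (λ.λ.λ.0)), not yet normal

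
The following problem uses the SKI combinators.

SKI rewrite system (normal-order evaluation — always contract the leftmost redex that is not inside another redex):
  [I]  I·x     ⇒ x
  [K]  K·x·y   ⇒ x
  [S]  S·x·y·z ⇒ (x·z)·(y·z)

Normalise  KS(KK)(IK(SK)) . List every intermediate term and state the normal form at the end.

Answer: normal form = S(K(SK))  (in 2 steps)

Derivation:
  start: KS(KK)(IK(SK))
  [1] S(IK(SK))
  [2] S(K(SK))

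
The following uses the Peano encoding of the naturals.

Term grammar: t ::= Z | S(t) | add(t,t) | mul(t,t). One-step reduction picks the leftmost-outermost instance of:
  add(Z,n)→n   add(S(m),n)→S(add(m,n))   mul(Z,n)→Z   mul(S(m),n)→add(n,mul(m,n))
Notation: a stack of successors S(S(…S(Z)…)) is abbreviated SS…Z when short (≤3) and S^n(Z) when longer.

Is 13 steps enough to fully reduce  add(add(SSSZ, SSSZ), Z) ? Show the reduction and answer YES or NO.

Answer: YES — reaches normal form S^6(Z) in 11 ≤ 13 steps

Working:
  start: add(add(SSSZ, SSSZ), Z)
  step 1: add(S(add(SSZ, SSSZ)), Z)
  step 2: S(add(add(SSZ, SSSZ), Z))
  step 3: S(add(S(add(SZ, SSSZ)), Z))
  step 4: S(S(add(add(SZ, SSSZ), Z)))
  step 5: S(S(add(S(add(Z, SSSZ)), Z)))
  step 6: S(S(S(add(add(Z, SSSZ), Z))))
  step 7: S(S(S(add(SSSZ, Z))))
  step 8: S(S(S(S(add(SSZ, Z)))))
  step 9: S(S(S(S(S(add(SZ, Z))))))
  step 10: S(S(S(S(S(S(add(Z, Z)))))))
  step 11: S^6(Z)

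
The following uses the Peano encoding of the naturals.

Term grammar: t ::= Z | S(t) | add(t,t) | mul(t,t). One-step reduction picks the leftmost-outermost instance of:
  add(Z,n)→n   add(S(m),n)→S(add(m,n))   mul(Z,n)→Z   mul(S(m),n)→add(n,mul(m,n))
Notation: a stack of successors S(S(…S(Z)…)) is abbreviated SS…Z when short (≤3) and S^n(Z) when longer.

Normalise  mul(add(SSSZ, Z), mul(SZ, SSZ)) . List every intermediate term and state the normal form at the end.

  start: mul(add(SSSZ, Z), mul(SZ, SSZ))
  step 1: mul(S(add(SSZ, Z)), mul(SZ, SSZ))
  step 2: add(mul(SZ, SSZ), mul(add(SSZ, Z), mul(SZ, SSZ)))
  step 3: add(add(SSZ, mul(Z, SSZ)), mul(add(SSZ, Z), mul(SZ, SSZ)))
  step 4: add(S(add(SZ, mul(Z, SSZ))), mul(add(SSZ, Z), mul(SZ, SSZ)))
  step 5: S(add(add(SZ, mul(Z, SSZ)), mul(add(SSZ, Z), mul(SZ, SSZ))))
  step 6: S(add(S(add(Z, mul(Z, SSZ))), mul(add(SSZ, Z), mul(SZ, SSZ))))
  step 7: S(S(add(add(Z, mul(Z, SSZ)), mul(add(SSZ, Z), mul(SZ, SSZ)))))
  step 8: S(S(add(mul(Z, SSZ), mul(add(SSZ, Z), mul(SZ, SSZ)))))
  step 9: S(S(add(Z, mul(add(SSZ, Z), mul(SZ, SSZ)))))
  step 10: S(S(mul(add(SSZ, Z), mul(SZ, SSZ))))
  step 11: S(S(mul(S(add(SZ, Z)), mul(SZ, SSZ))))
  step 12: S(S(add(mul(SZ, SSZ), mul(add(SZ, Z), mul(SZ, SSZ)))))
  step 13: S(S(add(add(SSZ, mul(Z, SSZ)), mul(add(SZ, Z), mul(SZ, SSZ)))))
  step 14: S(S(add(S(add(SZ, mul(Z, SSZ))), mul(add(SZ, Z), mul(SZ, SSZ)))))
  step 15: S(S(S(add(add(SZ, mul(Z, SSZ)), mul(add(SZ, Z), mul(SZ, SSZ))))))
  step 16: S(S(S(add(S(add(Z, mul(Z, SSZ))), mul(add(SZ, Z), mul(SZ, SSZ))))))
  step 17: S(S(S(S(add(add(Z, mul(Z, SSZ)), mul(add(SZ, Z), mul(SZ, SSZ)))))))
  step 18: S(S(S(S(add(mul(Z, SSZ), mul(add(SZ, Z), mul(SZ, SSZ)))))))
  step 19: S(S(S(S(add(Z, mul(add(SZ, Z), mul(SZ, SSZ)))))))
  step 20: S(S(S(S(mul(add(SZ, Z), mul(SZ, SSZ))))))
  step 21: S(S(S(S(mul(S(add(Z, Z)), mul(SZ, SSZ))))))
  step 22: S(S(S(S(add(mul(SZ, SSZ), mul(add(Z, Z), mul(SZ, SSZ)))))))
  step 23: S(S(S(S(add(add(SSZ, mul(Z, SSZ)), mul(add(Z, Z), mul(SZ, SSZ)))))))
  step 24: S(S(S(S(add(S(add(SZ, mul(Z, SSZ))), mul(add(Z, Z), mul(SZ, SSZ)))))))
  step 25: S(S(S(S(S(add(add(SZ, mul(Z, SSZ)), mul(add(Z, Z), mul(SZ, SSZ))))))))
  step 26: S(S(S(S(S(add(S(add(Z, mul(Z, SSZ))), mul(add(Z, Z), mul(SZ, SSZ))))))))
  step 27: S(S(S(S(S(S(add(add(Z, mul(Z, SSZ)), mul(add(Z, Z), mul(SZ, SSZ)))))))))
  step 28: S(S(S(S(S(S(add(mul(Z, SSZ), mul(add(Z, Z), mul(SZ, SSZ)))))))))
  step 29: S(S(S(S(S(S(add(Z, mul(add(Z, Z), mul(SZ, SSZ)))))))))
  step 30: S(S(S(S(S(S(mul(add(Z, Z), mul(SZ, SSZ))))))))
  step 31: S(S(S(S(S(S(mul(Z, mul(SZ, SSZ))))))))
  step 32: S^6(Z)

Answer: normal form = S^6(Z)  (in 32 steps)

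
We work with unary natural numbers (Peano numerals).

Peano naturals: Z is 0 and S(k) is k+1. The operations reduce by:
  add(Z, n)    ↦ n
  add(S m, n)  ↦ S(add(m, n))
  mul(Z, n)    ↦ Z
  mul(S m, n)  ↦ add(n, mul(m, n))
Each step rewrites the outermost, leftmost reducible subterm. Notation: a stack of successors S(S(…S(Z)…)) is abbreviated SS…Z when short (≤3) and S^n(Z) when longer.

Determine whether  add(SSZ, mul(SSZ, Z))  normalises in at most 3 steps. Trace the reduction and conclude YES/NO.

Answer: NO — after 3 steps the term is S(S(mul(SSZ, Z))), not yet normal

Working:
  start: add(SSZ, mul(SSZ, Z))
  step 1: S(add(SZ, mul(SSZ, Z)))
  step 2: S(S(add(Z, mul(SSZ, Z))))
  step 3: S(S(mul(SSZ, Z)))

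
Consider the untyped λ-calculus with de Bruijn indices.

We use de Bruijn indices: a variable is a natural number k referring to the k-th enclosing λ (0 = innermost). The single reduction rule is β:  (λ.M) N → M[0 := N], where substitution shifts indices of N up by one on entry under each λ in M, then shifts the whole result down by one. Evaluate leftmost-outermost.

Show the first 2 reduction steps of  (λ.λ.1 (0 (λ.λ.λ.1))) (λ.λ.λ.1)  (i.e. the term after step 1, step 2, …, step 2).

  start: (λ.λ.1 (0 (λ.λ.λ.1))) (λ.λ.λ.1)
  step 1: λ.(λ.λ.λ.1) (0 (λ.λ.λ.1))
  step 2: λ.λ.λ.1

Answer: after 2 steps: λ.λ.λ.1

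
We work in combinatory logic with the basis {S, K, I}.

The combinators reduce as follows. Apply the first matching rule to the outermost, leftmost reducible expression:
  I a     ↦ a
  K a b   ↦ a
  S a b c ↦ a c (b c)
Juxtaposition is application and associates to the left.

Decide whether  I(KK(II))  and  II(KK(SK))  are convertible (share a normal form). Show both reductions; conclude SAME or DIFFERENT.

Term A:
  start: I(KK(II))
  [1] KK(II)
  [2] K

Term B:
  start: II(KK(SK))
  [1] I(KK(SK))
  [2] KK(SK)
  [3] K

Answer: SAME — A ⇓ K, B ⇓ K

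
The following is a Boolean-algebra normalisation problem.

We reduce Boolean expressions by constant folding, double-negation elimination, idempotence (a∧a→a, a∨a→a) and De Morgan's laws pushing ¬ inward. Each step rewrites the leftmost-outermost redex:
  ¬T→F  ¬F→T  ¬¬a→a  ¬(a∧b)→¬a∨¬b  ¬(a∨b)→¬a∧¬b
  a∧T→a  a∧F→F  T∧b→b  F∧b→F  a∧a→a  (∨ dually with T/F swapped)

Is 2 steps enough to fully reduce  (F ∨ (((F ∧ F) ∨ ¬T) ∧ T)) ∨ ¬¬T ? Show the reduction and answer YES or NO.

Answer: NO — after 2 steps the term is ((F ∧ F) ∨ ¬T) ∨ ¬¬T, not yet normal

Working:
  start: (F ∨ (((F ∧ F) ∨ ¬T) ∧ T)) ∨ ¬¬T
  step 1: (((F ∧ F) ∨ ¬T) ∧ T) ∨ ¬¬T
  step 2: ((F ∧ F) ∨ ¬T) ∨ ¬¬T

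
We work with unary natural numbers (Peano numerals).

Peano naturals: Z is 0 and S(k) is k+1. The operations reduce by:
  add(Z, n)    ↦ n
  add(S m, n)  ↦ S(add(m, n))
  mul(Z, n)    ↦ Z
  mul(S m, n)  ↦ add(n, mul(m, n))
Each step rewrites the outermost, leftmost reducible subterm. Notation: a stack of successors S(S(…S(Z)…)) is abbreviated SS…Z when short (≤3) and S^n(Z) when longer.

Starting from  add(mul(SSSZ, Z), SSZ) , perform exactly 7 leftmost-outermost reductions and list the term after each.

  start: add(mul(SSSZ, Z), SSZ)
  [1] add(add(Z, mul(SSZ, Z)), SSZ)
  [2] add(mul(SSZ, Z), SSZ)
  [3] add(add(Z, mul(SZ, Z)), SSZ)
  [4] add(mul(SZ, Z), SSZ)
  [5] add(add(Z, mul(Z, Z)), SSZ)
  [6] add(mul(Z, Z), SSZ)
  [7] add(Z, SSZ)

Answer: after 7 steps: add(Z, SSZ)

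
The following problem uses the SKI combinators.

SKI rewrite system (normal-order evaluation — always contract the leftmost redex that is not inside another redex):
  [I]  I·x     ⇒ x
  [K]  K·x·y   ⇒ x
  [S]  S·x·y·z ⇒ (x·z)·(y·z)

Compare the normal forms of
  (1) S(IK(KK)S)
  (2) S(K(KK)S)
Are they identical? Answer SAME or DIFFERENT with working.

Answer: SAME — A ⇓ S(KK), B ⇓ S(KK)

Reduction:
Term A:
  start: S(IK(KK)S)
  [1] S(K(KK)S)
  [2] S(KK)

Term B:
  start: S(K(KK)S)
  [1] S(KK)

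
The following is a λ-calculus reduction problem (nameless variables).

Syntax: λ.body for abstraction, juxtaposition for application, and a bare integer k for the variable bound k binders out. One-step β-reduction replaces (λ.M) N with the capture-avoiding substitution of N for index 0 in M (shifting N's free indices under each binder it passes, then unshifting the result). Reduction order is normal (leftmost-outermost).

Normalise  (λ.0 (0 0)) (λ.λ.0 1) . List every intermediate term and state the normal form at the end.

  start: (λ.0 (0 0)) (λ.λ.0 1)
  →1  (λ.λ.0 1) ((λ.λ.0 1) (λ.λ.0 1))
  →2  λ.0 ((λ.λ.0 1) (λ.λ.0 1))
  →3  λ.0 (λ.0 (λ.λ.0 1))

Answer: normal form = λ.0 (λ.0 (λ.λ.0 1))  (in 3 steps)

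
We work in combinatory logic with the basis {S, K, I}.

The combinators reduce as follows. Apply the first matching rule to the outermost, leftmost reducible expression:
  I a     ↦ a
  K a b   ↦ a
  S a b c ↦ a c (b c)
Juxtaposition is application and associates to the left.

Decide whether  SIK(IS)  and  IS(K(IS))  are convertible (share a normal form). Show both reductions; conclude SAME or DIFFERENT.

Answer: SAME — A ⇓ S(KS), B ⇓ S(KS)

Working:
Term A:
  start: SIK(IS)
  [1] I(IS)(K(IS))
  [2] IS(K(IS))
  [3] S(K(IS))
  [4] S(KS)

Term B:
  start: IS(K(IS))
  [1] S(K(IS))
  [2] S(KS)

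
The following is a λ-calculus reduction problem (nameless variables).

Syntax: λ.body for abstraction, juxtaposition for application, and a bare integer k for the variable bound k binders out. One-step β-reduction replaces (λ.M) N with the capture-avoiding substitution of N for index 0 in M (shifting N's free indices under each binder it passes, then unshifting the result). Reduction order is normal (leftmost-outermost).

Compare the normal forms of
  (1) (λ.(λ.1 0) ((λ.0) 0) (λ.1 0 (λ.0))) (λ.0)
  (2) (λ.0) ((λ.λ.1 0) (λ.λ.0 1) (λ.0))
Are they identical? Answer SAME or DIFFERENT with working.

Answer: SAME — A ⇓ λ.0 (λ.0), B ⇓ λ.0 (λ.0)

Derivation:
Term A:
  start: (λ.(λ.1 0) ((λ.0) 0) (λ.1 0 (λ.0))) (λ.0)
  step 1: (λ.(λ.0) 0) ((λ.0) (λ.0)) (λ.(λ.0) 0 (λ.0))
  step 2: (λ.0) ((λ.0) (λ.0)) (λ.(λ.0) 0 (λ.0))
  step 3: (λ.0) (λ.0) (λ.(λ.0) 0 (λ.0))
  step 4: (λ.0) (λ.(λ.0) 0 (λ.0))
  step 5: λ.(λ.0) 0 (λ.0)
  step 6: λ.0 (λ.0)

Term B:
  start: (λ.0) ((λ.λ.1 0) (λ.λ.0 1) (λ.0))
  step 1: (λ.λ.1 0) (λ.λ.0 1) (λ.0)
  step 2: (λ.(λ.λ.0 1) 0) (λ.0)
  step 3: (λ.λ.0 1) (λ.0)
  step 4: λ.0 (λ.0)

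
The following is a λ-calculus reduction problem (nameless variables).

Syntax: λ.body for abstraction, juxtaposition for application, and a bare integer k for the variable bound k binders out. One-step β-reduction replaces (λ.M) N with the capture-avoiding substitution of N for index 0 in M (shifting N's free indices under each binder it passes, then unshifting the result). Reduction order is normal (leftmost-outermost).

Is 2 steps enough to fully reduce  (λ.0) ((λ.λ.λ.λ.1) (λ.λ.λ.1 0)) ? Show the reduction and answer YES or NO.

  start: (λ.0) ((λ.λ.λ.λ.1) (λ.λ.λ.1 0))
  →1  (λ.λ.λ.λ.1) (λ.λ.λ.1 0)
  →2  λ.λ.λ.1

Answer: YES — reaches normal form λ.λ.λ.1 in 2 ≤ 2 steps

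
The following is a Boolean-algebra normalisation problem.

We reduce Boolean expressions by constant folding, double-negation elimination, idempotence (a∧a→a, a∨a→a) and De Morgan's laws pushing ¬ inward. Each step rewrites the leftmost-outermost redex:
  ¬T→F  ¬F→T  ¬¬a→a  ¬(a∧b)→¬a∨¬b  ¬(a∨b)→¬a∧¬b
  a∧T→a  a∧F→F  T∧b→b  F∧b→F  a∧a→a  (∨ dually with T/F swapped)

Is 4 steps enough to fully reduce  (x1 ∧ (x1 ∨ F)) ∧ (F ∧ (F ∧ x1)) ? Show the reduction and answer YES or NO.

  start: (x1 ∧ (x1 ∨ F)) ∧ (F ∧ (F ∧ x1))
  [1] (x1 ∧ x1) ∧ (F ∧ (F ∧ x1))
  [2] x1 ∧ (F ∧ (F ∧ x1))
  [3] x1 ∧ F
  [4] F

Answer: YES — reaches normal form F in 4 ≤ 4 steps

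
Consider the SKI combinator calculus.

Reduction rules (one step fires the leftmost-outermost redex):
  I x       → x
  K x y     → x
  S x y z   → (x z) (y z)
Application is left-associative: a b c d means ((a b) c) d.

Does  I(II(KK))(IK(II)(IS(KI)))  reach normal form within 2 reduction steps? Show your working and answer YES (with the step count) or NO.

Answer: NO — after 2 steps the term is I(KK)(IK(II)(IS(KI))), not yet normal

Working:
  start: I(II(KK))(IK(II)(IS(KI)))
  →1  II(KK)(IK(II)(IS(KI)))
  →2  I(KK)(IK(II)(IS(KI)))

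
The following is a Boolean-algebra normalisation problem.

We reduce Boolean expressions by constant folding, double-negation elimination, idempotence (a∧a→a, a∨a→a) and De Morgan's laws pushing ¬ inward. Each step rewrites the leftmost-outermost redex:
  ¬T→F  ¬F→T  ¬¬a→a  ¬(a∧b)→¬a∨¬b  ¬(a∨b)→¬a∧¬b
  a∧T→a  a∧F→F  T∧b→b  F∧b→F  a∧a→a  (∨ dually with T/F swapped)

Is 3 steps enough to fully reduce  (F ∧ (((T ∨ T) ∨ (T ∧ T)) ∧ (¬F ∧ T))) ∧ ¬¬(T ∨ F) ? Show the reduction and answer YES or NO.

Answer: YES — reaches normal form F in 2 ≤ 3 steps

Reduction:
  start: (F ∧ (((T ∨ T) ∨ (T ∧ T)) ∧ (¬F ∧ T))) ∧ ¬¬(T ∨ F)
  →1  F ∧ ¬¬(T ∨ F)
  →2  F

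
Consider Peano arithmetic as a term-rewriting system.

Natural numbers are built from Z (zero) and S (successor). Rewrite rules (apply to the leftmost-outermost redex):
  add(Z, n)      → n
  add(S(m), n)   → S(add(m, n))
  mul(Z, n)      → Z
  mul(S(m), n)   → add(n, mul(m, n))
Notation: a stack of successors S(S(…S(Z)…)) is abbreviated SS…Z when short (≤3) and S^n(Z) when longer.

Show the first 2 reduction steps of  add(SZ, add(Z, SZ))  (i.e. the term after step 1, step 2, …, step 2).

  start: add(SZ, add(Z, SZ))
  [1] S(add(Z, add(Z, SZ)))
  [2] S(add(Z, SZ))

Answer: after 2 steps: S(add(Z, SZ))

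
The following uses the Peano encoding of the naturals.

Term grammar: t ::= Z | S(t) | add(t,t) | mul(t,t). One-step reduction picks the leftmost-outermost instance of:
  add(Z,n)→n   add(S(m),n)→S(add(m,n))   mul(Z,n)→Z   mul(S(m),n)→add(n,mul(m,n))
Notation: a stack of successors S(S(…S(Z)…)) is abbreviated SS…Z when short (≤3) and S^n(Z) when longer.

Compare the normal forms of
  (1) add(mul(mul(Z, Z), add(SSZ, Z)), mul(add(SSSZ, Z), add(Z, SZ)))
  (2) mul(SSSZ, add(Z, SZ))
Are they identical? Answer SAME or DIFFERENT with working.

Answer: SAME — A ⇓ SSSZ, B ⇓ SSSZ

Reduction:
Term A:
  start: add(mul(mul(Z, Z), add(SSZ, Z)), mul(add(SSSZ, Z), add(Z, SZ)))
  →1  add(mul(Z, add(SSZ, Z)), mul(add(SSSZ, Z), add(Z, SZ)))
  →2  add(Z, mul(add(SSSZ, Z), add(Z, SZ)))
  →3  mul(add(SSSZ, Z), add(Z, SZ))
  →4  mul(S(add(SSZ, Z)), add(Z, SZ))
  →5  add(add(Z, SZ), mul(add(SSZ, Z), add(Z, SZ)))
  →6  add(SZ, mul(add(SSZ, Z), add(Z, SZ)))
  →7  S(add(Z, mul(add(SSZ, Z), add(Z, SZ))))
  →8  S(mul(add(SSZ, Z), add(Z, SZ)))
  →9  S(mul(S(add(SZ, Z)), add(Z, SZ)))
  →10  S(add(add(Z, SZ), mul(add(SZ, Z), add(Z, SZ))))
  →11  S(add(SZ, mul(add(SZ, Z), add(Z, SZ))))
  →12  S(S(add(Z, mul(add(SZ, Z), add(Z, SZ)))))
  →13  S(S(mul(add(SZ, Z), add(Z, SZ))))
  →14  S(S(mul(S(add(Z, Z)), add(Z, SZ))))
  →15  S(S(add(add(Z, SZ), mul(add(Z, Z), add(Z, SZ)))))
  →16  S(S(add(SZ, mul(add(Z, Z), add(Z, SZ)))))
  →17  S(S(S(add(Z, mul(add(Z, Z), add(Z, SZ))))))
  →18  S(S(S(mul(add(Z, Z), add(Z, SZ)))))
  →19  S(S(S(mul(Z, add(Z, SZ)))))
  →20  SSSZ

Term B:
  start: mul(SSSZ, add(Z, SZ))
  →1  add(add(Z, SZ), mul(SSZ, add(Z, SZ)))
  →2  add(SZ, mul(SSZ, add(Z, SZ)))
  →3  S(add(Z, mul(SSZ, add(Z, SZ))))
  →4  S(mul(SSZ, add(Z, SZ)))
  →5  S(add(add(Z, SZ), mul(SZ, add(Z, SZ))))
  →6  S(add(SZ, mul(SZ, add(Z, SZ))))
  →7  S(S(add(Z, mul(SZ, add(Z, SZ)))))
  →8  S(S(mul(SZ, add(Z, SZ))))
  →9  S(S(add(add(Z, SZ), mul(Z, add(Z, SZ)))))
  →10  S(S(add(SZ, mul(Z, add(Z, SZ)))))
  →11  S(S(S(add(Z, mul(Z, add(Z, SZ))))))
  →12  S(S(S(mul(Z, add(Z, SZ)))))
  →13  SSSZ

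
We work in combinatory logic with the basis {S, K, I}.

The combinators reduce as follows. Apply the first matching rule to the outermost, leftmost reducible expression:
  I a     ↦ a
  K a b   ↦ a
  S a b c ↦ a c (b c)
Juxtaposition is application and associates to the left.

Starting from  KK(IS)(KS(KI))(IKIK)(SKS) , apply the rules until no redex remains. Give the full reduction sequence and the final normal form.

Answer: normal form = S(SKS)  (in 3 steps)

Working:
  start: KK(IS)(KS(KI))(IKIK)(SKS)
  [1] K(KS(KI))(IKIK)(SKS)
  [2] KS(KI)(SKS)
  [3] S(SKS)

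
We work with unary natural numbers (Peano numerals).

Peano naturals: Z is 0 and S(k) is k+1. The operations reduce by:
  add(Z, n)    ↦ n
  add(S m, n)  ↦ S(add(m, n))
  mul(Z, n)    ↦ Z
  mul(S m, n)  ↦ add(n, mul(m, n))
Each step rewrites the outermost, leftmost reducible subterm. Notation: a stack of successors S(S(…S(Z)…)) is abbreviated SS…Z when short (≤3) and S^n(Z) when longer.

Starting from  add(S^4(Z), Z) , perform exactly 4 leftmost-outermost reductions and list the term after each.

Answer: after 4 steps: S(S(S(S(add(Z, Z)))))

Reduction:
  start: add(S^4(Z), Z)
  step 1: S(add(SSSZ, Z))
  step 2: S(S(add(SSZ, Z)))
  step 3: S(S(S(add(SZ, Z))))
  step 4: S(S(S(S(add(Z, Z)))))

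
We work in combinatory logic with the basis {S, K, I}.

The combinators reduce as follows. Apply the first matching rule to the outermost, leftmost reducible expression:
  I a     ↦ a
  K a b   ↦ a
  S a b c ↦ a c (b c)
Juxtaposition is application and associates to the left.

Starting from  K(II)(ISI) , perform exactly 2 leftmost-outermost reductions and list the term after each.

  start: K(II)(ISI)
  →1  II
  →2  I

Answer: after 2 steps: I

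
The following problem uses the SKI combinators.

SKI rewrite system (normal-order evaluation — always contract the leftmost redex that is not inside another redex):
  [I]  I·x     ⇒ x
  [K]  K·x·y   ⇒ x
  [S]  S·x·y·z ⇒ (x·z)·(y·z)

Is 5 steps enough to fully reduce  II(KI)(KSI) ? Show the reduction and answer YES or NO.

Answer: YES — reaches normal form I in 3 ≤ 5 steps

Working:
  start: II(KI)(KSI)
  [1] I(KI)(KSI)
  [2] KI(KSI)
  [3] I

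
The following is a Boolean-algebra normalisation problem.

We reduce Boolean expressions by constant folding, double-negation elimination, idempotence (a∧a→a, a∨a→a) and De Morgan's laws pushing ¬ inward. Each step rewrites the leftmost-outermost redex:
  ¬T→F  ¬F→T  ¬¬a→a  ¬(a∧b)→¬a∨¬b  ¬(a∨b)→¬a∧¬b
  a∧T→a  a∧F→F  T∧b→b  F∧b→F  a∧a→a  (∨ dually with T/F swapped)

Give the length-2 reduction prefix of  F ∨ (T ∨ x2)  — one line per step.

  start: F ∨ (T ∨ x2)
  →1  T ∨ x2
  →2  T

Answer: after 2 steps: T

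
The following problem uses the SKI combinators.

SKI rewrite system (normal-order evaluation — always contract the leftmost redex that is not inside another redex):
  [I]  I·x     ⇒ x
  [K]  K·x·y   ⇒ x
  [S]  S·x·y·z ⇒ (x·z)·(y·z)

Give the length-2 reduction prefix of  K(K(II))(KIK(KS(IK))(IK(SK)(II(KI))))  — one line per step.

Answer: after 2 steps: KI

Reduction:
  start: K(K(II))(KIK(KS(IK))(IK(SK)(II(KI))))
  [1] K(II)
  [2] KI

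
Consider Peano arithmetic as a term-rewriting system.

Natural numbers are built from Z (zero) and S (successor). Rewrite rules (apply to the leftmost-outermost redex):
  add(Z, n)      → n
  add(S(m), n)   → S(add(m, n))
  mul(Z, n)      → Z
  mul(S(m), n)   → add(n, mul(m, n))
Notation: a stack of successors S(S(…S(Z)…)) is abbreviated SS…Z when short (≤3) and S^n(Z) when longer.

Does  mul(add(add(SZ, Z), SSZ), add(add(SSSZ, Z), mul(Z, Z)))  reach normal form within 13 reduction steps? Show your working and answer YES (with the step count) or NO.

  start: mul(add(add(SZ, Z), SSZ), add(add(SSSZ, Z), mul(Z, Z)))
  [1] mul(add(S(add(Z, Z)), SSZ), add(add(SSSZ, Z), mul(Z, Z)))
  [2] mul(S(add(add(Z, Z), SSZ)), add(add(SSSZ, Z), mul(Z, Z)))
  [3] add(add(add(SSSZ, Z), mul(Z, Z)), mul(add(add(Z, Z), SSZ), add(add(SSSZ, Z), mul(Z, Z))))
  [4] add(add(S(add(SSZ, Z)), mul(Z, Z)), mul(add(add(Z, Z), SSZ), add(add(SSSZ, Z), mul(Z, Z))))
  [5] add(S(add(add(SSZ, Z), mul(Z, Z))), mul(add(add(Z, Z), SSZ), add(add(SSSZ, Z), mul(Z, Z))))
  [6] S(add(add(add(SSZ, Z), mul(Z, Z)), mul(add(add(Z, Z), SSZ), add(add(SSSZ, Z), mul(Z, Z)))))
  [7] S(add(add(S(add(SZ, Z)), mul(Z, Z)), mul(add(add(Z, Z), SSZ), add(add(SSSZ, Z), mul(Z, Z)))))
  [8] S(add(S(add(add(SZ, Z), mul(Z, Z))), mul(add(add(Z, Z), SSZ), add(add(SSSZ, Z), mul(Z, Z)))))
  [9] S(S(add(add(add(SZ, Z), mul(Z, Z)), mul(add(add(Z, Z), SSZ), add(add(SSSZ, Z), mul(Z, Z))))))
  [10] S(S(add(add(S(add(Z, Z)), mul(Z, Z)), mul(add(add(Z, Z), SSZ), add(add(SSSZ, Z), mul(Z, Z))))))
  [11] S(S(add(S(add(add(Z, Z), mul(Z, Z))), mul(add(add(Z, Z), SSZ), add(add(SSSZ, Z), mul(Z, Z))))))
  [12] S(S(S(add(add(add(Z, Z), mul(Z, Z)), mul(add(add(Z, Z), SSZ), add(add(SSSZ, Z), mul(Z, Z)))))))
  [13] S(S(S(add(add(Z, mul(Z, Z)), mul(add(add(Z, Z), SSZ), add(add(SSSZ, Z), mul(Z, Z)))))))

Answer: NO — after 13 steps the term is S(S(S(add(add(Z, mul(Z, Z)), mul(add(add(Z, Z), SSZ), add(add(SSSZ, Z), mul(Z, Z))))))), not yet normal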